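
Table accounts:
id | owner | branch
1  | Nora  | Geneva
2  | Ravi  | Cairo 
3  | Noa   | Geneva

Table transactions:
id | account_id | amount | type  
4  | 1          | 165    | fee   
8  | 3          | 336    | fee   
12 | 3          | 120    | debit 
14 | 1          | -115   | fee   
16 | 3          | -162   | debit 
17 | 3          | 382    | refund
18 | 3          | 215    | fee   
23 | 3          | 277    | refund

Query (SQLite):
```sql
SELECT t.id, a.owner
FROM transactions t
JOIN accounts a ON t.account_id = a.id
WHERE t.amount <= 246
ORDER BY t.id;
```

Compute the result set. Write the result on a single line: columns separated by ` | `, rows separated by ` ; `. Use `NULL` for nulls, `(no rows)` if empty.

Each transactions row matches the accounts row where account_id = accounts.id.
Then keep rows with t.amount <= 246.

4 | Nora ; 12 | Noa ; 14 | Nora ; 16 | Noa ; 18 | Noa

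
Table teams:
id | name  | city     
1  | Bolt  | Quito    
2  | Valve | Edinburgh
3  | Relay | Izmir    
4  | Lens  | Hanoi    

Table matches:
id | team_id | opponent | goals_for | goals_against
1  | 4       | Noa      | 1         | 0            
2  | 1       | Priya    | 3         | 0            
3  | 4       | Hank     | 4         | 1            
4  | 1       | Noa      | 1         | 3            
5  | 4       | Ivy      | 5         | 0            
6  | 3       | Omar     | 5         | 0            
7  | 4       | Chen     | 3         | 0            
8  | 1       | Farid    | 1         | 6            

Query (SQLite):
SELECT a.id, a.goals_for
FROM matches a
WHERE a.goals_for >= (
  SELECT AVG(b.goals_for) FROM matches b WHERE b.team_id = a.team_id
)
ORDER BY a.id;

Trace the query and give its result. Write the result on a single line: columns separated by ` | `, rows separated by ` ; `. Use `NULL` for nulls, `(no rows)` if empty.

For each matches row a, compute AVG(goals_for) over rows sharing a.team_id.
Keep row a if a.goals_for >= that per-group AVG.
  team_id=1: AVG(goals_for) = 1.666667
  team_id=3: AVG(goals_for) = 5.0
  team_id=4: AVG(goals_for) = 3.25

2 | 3 ; 3 | 4 ; 5 | 5 ; 6 | 5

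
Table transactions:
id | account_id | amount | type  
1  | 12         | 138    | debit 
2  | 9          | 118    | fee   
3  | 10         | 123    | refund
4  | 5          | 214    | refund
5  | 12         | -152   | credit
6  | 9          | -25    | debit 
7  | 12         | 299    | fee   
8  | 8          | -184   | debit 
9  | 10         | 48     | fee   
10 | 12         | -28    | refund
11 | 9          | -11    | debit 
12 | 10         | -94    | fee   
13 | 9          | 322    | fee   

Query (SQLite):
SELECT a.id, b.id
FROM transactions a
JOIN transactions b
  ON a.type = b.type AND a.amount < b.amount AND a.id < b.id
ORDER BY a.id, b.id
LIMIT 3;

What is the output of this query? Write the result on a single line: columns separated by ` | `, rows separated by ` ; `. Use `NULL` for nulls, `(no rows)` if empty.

2 | 7 ; 2 | 13 ; 3 | 4

Pairs (a,b) with same type, a.amount < b.amount, a.id < b.id.
type groups: credit:{5} debit:{1,6,8,11} fee:{2,7,9,12,13} refund:{3,4,10}
Ordered by (a.id, b.id); first 3.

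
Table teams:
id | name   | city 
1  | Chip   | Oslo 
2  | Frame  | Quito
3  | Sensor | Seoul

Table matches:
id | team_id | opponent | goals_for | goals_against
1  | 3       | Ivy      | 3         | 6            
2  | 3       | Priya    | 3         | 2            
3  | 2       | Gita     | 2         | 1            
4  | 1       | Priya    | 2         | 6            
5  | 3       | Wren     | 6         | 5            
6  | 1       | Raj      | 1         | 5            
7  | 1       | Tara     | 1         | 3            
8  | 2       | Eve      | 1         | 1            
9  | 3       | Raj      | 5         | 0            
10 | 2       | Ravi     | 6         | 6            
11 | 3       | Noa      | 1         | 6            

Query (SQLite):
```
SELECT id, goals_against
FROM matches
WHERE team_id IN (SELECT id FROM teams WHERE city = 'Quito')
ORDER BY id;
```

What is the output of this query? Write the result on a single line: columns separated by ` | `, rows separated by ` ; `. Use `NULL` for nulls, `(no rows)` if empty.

3 | 1 ; 8 | 1 ; 10 | 6

Inner query: teams.id where city = 'Quito'.
Outer: keep matches rows whose team_id is in that set.
Inner query → {2}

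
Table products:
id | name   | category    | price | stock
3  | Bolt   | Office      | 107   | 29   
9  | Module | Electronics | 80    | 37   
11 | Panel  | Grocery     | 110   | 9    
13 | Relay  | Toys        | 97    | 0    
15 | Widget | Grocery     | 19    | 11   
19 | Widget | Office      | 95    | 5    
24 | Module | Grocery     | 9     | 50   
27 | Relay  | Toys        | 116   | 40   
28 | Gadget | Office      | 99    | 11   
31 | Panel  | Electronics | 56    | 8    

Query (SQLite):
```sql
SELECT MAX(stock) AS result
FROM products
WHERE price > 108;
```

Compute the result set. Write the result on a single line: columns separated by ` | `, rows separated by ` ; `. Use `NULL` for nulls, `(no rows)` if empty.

40

Rows where price > 108 → stock values: [9, 40].
MAX of non-NULL values = 40.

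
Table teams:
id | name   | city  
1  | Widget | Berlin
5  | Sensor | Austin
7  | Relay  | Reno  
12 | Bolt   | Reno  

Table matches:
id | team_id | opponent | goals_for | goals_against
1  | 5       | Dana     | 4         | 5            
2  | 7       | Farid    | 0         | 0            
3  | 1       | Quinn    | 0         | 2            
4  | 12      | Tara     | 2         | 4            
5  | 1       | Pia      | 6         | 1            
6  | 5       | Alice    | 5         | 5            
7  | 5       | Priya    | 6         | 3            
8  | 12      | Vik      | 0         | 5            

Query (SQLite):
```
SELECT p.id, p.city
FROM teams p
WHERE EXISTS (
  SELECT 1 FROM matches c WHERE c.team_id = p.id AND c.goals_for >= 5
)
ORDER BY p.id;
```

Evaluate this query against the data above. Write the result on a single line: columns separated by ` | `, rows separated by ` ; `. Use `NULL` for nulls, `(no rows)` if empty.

1 | Berlin ; 5 | Austin

For each teams row, check whether any matches with matching team_id has goals_for >= 5.
Keep rows where that is true.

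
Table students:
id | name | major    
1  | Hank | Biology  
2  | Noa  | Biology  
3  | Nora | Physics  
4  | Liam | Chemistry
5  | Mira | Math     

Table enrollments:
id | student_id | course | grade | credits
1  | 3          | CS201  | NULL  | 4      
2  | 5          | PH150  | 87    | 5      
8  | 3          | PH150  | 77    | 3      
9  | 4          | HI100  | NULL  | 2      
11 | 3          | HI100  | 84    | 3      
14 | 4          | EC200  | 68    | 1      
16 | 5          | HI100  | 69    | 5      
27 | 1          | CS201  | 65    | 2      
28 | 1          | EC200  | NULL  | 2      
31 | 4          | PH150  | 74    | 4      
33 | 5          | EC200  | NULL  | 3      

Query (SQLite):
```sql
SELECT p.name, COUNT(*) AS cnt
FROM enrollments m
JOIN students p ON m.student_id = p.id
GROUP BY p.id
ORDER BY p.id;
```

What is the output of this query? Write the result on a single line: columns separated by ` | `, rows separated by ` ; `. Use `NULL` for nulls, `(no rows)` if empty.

Join each enrollments row to its students via student_id.
Group joined rows by students.id; compute COUNT(*) per group.
  1: ids {27, 28} → COUNT(*)=2
  3: ids {1, 8, 11} → COUNT(*)=3
  4: ids {9, 14, 31} → COUNT(*)=3
  5: ids {2, 16, 33} → COUNT(*)=3

Hank | 2 ; Nora | 3 ; Liam | 3 ; Mira | 3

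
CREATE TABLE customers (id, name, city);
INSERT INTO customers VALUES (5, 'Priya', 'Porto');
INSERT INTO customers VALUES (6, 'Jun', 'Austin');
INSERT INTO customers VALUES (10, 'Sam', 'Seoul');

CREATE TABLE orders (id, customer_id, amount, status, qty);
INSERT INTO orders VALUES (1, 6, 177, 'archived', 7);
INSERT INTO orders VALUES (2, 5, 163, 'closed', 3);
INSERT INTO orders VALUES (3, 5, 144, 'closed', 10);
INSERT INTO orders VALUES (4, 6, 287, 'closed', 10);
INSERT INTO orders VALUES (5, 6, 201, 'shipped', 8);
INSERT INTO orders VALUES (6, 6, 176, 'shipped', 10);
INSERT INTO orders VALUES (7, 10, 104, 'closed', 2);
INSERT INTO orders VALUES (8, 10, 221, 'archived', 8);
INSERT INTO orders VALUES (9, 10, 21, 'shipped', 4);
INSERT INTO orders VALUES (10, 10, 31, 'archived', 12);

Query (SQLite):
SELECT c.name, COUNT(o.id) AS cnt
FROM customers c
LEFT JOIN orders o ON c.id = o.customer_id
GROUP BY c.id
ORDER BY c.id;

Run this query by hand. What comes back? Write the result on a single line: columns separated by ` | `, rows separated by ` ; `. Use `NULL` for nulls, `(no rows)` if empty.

Priya | 2 ; Jun | 4 ; Sam | 4

LEFT JOIN keeps every customers row; unmatched ones get NULL for orders columns.
Group by customers.id and compute COUNT(o.id). COUNT(col) of an all-NULL group is 0.
  5: ids {2, 3} → COUNT(o.id)=2
  6: ids {1, 4, 5, 6} → COUNT(o.id)=4
  10: ids {7, 8, 9, 10} → COUNT(o.id)=4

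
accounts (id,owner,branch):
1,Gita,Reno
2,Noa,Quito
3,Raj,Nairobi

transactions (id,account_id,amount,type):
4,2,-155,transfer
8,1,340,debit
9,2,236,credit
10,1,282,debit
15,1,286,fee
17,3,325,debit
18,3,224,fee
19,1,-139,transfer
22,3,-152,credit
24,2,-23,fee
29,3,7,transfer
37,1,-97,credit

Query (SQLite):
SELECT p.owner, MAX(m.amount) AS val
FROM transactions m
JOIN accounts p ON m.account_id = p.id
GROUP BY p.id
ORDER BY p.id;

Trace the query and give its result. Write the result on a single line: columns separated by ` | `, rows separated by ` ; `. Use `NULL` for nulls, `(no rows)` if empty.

Gita | 340 ; Noa | 236 ; Raj | 325

Join each transactions row to its accounts via account_id.
Group joined rows by accounts.id; compute MAX(m.amount) per group.
  1: ids {8, 10, 15, 19, 37} → MAX(m.amount)=340
  2: ids {4, 9, 24} → MAX(m.amount)=236
  3: ids {17, 18, 22, 29} → MAX(m.amount)=325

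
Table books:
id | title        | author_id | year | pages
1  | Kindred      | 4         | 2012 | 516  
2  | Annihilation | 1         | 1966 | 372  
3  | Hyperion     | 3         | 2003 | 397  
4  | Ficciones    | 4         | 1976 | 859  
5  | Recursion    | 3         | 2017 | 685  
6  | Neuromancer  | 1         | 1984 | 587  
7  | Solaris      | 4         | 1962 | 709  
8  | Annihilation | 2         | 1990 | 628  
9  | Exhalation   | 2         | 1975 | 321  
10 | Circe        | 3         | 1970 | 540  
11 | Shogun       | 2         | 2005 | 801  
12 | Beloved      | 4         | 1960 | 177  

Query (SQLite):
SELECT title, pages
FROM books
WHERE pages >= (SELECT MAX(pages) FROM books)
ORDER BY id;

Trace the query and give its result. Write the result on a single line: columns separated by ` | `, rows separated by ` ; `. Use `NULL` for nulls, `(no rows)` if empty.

Ficciones | 859

Scalar subquery: MAX(pages) over all books rows = 859.
Keep rows where pages >= that value.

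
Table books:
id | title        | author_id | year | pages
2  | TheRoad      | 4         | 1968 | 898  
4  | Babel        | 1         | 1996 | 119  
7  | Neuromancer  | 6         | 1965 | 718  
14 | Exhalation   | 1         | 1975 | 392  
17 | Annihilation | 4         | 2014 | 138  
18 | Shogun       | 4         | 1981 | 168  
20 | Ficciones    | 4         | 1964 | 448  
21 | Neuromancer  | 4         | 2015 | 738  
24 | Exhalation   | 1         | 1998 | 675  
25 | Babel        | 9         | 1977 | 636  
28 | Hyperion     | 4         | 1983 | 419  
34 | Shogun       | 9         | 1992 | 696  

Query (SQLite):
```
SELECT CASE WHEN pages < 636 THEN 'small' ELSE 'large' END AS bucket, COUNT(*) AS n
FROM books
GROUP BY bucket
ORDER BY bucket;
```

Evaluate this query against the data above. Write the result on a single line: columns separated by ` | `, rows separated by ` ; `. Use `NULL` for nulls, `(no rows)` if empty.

large | 6 ; small | 6

Bucket rows by pages < 636 → 'small' else 'large'; count each bucket.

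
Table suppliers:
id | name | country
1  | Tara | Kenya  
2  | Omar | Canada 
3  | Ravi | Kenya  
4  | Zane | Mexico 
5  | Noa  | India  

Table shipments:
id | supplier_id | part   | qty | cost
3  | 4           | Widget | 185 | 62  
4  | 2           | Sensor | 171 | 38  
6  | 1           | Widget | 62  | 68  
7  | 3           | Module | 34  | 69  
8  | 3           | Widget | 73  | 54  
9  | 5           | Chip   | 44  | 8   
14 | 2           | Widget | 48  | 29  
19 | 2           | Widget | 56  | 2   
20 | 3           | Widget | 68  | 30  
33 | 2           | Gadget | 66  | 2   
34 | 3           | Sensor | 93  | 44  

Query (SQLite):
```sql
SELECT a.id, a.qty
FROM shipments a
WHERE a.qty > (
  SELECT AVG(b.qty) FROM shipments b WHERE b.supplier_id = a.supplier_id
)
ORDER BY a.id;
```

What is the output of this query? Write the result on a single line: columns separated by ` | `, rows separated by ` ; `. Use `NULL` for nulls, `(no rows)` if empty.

4 | 171 ; 8 | 73 ; 20 | 68 ; 34 | 93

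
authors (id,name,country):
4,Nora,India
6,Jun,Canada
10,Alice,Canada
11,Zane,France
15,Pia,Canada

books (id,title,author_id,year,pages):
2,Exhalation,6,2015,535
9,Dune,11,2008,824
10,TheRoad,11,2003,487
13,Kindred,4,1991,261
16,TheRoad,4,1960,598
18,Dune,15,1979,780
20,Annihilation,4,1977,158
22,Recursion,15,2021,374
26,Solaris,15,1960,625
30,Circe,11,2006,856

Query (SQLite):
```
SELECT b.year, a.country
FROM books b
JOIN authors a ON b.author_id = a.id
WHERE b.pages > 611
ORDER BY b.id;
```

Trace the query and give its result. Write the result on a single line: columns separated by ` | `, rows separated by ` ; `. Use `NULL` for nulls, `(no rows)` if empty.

2008 | France ; 1979 | Canada ; 1960 | Canada ; 2006 | France

Each books row matches the authors row where author_id = authors.id.
Then keep rows with b.pages > 611.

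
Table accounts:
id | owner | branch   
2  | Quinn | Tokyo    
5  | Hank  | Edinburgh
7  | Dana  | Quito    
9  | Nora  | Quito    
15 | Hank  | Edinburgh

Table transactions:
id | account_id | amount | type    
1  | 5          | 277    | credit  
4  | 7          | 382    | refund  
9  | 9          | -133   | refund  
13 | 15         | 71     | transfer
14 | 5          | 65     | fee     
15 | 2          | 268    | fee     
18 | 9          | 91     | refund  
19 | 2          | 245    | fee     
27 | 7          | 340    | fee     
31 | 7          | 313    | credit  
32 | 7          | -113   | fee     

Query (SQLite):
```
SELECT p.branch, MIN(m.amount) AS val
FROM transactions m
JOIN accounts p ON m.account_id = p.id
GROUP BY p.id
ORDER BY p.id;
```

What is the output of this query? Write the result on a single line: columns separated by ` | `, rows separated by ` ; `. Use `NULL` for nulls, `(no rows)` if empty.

Tokyo | 245 ; Edinburgh | 65 ; Quito | -113 ; Quito | -133 ; Edinburgh | 71

Join each transactions row to its accounts via account_id.
Group joined rows by accounts.id; compute MIN(m.amount) per group.
  2: ids {15, 19} → MIN(m.amount)=245
  5: ids {1, 14} → MIN(m.amount)=65
  7: ids {4, 27, 31, 32} → MIN(m.amount)=-113
  9: ids {9, 18} → MIN(m.amount)=-133
  15: ids {13} → MIN(m.amount)=71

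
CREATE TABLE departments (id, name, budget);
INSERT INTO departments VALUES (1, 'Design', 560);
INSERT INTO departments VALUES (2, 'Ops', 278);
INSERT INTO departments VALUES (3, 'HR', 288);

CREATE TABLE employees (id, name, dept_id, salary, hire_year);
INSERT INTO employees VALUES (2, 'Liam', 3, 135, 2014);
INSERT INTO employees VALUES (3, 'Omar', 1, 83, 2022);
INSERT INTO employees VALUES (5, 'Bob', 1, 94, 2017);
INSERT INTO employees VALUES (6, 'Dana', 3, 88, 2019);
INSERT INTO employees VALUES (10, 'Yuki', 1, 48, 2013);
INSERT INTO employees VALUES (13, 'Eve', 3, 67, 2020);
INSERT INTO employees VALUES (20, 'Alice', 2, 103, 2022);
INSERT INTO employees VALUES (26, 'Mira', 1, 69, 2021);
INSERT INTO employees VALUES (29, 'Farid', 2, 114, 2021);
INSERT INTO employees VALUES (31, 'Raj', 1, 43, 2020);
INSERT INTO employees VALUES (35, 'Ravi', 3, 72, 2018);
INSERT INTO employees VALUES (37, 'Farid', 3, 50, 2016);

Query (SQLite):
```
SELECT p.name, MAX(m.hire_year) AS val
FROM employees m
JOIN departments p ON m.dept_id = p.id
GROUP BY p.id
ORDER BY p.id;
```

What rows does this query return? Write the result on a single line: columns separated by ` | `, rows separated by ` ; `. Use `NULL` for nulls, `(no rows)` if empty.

Design | 2022 ; Ops | 2022 ; HR | 2020

Join each employees row to its departments via dept_id.
Group joined rows by departments.id; compute MAX(m.hire_year) per group.
  1: ids {3, 5, 10, 26, 31} → MAX(m.hire_year)=2022
  2: ids {20, 29} → MAX(m.hire_year)=2022
  3: ids {2, 6, 13, 35, 37} → MAX(m.hire_year)=2020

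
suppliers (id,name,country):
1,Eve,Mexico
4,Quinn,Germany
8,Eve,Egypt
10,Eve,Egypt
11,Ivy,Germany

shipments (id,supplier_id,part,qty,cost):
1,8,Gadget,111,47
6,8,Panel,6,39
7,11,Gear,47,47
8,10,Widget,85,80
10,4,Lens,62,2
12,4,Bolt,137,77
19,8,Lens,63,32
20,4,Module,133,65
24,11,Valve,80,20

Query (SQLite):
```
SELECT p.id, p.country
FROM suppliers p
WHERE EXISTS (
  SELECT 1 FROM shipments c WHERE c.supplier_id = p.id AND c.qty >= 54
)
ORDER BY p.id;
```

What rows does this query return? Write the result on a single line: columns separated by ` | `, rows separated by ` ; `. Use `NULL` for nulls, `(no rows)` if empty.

4 | Germany ; 8 | Egypt ; 10 | Egypt ; 11 | Germany

For each suppliers row, check whether any shipments with matching supplier_id has qty >= 54.
Keep rows where that is true.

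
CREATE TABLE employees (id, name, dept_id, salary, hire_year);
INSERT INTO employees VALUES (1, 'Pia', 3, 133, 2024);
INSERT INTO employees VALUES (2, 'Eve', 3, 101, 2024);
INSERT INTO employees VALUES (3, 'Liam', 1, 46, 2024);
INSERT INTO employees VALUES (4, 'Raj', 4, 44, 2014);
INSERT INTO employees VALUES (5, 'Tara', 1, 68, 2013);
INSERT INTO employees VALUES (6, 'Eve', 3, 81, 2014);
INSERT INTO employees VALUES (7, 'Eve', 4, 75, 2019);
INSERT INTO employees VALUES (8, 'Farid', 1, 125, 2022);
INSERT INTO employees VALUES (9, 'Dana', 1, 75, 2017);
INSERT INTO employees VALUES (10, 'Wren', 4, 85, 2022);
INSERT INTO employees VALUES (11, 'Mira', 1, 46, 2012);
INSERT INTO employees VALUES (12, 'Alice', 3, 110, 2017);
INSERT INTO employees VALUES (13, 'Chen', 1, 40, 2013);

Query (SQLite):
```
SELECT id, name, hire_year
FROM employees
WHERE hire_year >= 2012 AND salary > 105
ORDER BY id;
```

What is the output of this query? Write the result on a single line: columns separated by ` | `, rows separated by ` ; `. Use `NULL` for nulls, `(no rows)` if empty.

hire_year >= 2012: ids {1, 2, 3, 4, 5, 6, 7, 8, 9, 10, 11, 12, 13}
salary > 105: ids {1, 8, 12}
Combine with AND.

1 | Pia | 2024 ; 8 | Farid | 2022 ; 12 | Alice | 2017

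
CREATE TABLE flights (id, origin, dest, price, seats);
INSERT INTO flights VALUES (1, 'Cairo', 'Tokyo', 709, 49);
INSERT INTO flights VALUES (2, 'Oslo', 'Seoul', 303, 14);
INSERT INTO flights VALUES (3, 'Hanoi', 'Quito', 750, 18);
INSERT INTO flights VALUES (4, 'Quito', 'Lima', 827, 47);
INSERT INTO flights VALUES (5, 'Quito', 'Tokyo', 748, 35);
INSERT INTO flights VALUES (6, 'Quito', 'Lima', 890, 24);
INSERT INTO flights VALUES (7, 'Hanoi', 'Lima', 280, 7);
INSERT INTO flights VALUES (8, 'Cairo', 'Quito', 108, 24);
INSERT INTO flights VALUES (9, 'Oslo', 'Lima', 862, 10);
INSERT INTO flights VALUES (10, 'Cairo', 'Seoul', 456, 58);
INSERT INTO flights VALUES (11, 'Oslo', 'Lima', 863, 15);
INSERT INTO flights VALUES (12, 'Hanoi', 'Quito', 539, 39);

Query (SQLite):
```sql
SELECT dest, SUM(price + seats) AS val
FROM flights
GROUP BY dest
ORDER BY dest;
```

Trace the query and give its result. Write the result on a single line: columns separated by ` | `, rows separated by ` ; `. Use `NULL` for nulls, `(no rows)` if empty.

Lima | 3825 ; Quito | 1478 ; Seoul | 831 ; Tokyo | 1541

For each row compute price + seats.
Group by dest; take SUM of the expression per group.
  Lima: ids {4, 6, 7, 9, 11} → SUM(price + seats)=3825
  Quito: ids {3, 8, 12} → SUM(price + seats)=1478
  Seoul: ids {2, 10} → SUM(price + seats)=831
  Tokyo: ids {1, 5} → SUM(price + seats)=1541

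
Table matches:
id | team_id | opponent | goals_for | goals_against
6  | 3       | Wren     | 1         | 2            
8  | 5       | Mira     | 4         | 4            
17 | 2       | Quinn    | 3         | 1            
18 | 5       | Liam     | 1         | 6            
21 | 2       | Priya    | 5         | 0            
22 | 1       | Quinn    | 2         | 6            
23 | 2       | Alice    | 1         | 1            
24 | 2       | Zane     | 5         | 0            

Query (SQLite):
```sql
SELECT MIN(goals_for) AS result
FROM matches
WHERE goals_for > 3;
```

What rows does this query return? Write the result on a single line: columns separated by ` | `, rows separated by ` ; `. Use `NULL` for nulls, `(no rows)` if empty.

4

Rows where goals_for > 3 → goals_for values: [4, 5, 5].
MIN of non-NULL values = 4.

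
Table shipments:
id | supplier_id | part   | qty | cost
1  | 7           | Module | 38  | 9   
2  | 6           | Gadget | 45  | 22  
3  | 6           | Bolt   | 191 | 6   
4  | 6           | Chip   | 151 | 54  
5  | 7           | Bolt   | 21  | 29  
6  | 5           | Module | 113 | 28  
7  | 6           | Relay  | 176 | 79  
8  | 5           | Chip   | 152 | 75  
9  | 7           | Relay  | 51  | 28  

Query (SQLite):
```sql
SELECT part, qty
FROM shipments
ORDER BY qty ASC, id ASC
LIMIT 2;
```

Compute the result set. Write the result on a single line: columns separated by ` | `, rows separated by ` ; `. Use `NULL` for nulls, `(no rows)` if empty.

Sort by qty asc, tiebreak id asc: (21, id=5), (38, id=1), (45, id=2), (51, id=9), (113, id=6) …. Take first 2.

Bolt | 21 ; Module | 38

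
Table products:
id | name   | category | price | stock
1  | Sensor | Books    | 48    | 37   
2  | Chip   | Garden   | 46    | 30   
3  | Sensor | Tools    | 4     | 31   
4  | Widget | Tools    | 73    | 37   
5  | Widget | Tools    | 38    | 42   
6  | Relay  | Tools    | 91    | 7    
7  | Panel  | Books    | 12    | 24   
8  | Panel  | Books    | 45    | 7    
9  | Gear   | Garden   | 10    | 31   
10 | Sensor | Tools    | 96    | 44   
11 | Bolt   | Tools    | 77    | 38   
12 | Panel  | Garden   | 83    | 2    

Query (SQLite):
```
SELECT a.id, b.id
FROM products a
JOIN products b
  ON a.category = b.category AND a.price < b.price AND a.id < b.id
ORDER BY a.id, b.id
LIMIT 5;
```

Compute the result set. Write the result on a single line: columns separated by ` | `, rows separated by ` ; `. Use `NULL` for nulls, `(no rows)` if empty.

Pairs (a,b) with same category, a.price < b.price, a.id < b.id.
category groups: Books:{1,7,8} Garden:{2,9,12} Tools:{3,4,5,6,10,11}
Ordered by (a.id, b.id); first 5.

2 | 12 ; 3 | 4 ; 3 | 5 ; 3 | 6 ; 3 | 10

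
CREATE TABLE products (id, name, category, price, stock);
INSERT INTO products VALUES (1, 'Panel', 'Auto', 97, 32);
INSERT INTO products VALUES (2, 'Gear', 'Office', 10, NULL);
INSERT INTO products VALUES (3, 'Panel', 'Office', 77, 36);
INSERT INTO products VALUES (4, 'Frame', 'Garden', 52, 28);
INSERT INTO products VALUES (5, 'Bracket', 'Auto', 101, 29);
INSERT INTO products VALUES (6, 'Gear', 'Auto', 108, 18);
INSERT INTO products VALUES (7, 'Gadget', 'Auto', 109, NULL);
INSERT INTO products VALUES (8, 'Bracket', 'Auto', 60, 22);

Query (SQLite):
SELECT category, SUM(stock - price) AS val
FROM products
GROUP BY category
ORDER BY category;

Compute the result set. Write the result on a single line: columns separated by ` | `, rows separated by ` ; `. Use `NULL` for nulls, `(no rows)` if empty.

For each row compute stock - price.
Group by category; take SUM of the expression per group.
  Auto: ids {1, 5, 6, 7, 8} → SUM(stock - price)=-265
  Garden: ids {4} → SUM(stock - price)=-24
  Office: ids {2, 3} → SUM(stock - price)=-41

Auto | -265 ; Garden | -24 ; Office | -41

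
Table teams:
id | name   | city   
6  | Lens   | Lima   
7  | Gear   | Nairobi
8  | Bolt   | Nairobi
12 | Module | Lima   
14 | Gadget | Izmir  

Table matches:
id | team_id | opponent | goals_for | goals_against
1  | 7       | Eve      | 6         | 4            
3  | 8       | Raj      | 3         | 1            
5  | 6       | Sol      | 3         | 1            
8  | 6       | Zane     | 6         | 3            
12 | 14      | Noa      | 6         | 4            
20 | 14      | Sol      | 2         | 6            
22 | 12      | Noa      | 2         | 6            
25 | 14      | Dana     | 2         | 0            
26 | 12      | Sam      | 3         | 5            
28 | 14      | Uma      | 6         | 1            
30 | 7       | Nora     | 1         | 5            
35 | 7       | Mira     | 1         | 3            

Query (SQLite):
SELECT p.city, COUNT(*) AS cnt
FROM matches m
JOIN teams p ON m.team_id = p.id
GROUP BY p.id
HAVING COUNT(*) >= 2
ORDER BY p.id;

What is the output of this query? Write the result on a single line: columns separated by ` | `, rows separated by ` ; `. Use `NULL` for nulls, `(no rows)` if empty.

Join each matches row to its teams via team_id.
Group joined rows by teams.id; compute COUNT(*) per group.
HAVING: keep groups with count ≥ 2.
  6: ids {5, 8} → COUNT(*)=2
  7: ids {1, 30, 35} → COUNT(*)=3
  8: ids {3} → COUNT(*)=1
  12: ids {22, 26} → COUNT(*)=2
  14: ids {12, 20, 25, 28} → COUNT(*)=4

Lima | 2 ; Nairobi | 3 ; Lima | 2 ; Izmir | 4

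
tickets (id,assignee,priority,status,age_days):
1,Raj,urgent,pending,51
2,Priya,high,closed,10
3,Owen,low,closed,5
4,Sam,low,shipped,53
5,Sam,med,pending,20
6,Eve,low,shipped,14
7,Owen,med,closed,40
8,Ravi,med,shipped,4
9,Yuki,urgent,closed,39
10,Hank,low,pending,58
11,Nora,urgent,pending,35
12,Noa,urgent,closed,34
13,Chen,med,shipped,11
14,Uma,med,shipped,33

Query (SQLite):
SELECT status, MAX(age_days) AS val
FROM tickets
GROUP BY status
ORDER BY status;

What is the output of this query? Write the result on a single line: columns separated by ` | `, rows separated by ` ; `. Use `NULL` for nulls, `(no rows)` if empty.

closed | 40 ; pending | 58 ; shipped | 53

Partition tickets by status; compute MAX(age_days) within each group.
  closed: ids {2, 3, 7, 9, 12} → MAX(age_days)=40
  pending: ids {1, 5, 10, 11} → MAX(age_days)=58
  shipped: ids {4, 6, 8, 13, 14} → MAX(age_days)=53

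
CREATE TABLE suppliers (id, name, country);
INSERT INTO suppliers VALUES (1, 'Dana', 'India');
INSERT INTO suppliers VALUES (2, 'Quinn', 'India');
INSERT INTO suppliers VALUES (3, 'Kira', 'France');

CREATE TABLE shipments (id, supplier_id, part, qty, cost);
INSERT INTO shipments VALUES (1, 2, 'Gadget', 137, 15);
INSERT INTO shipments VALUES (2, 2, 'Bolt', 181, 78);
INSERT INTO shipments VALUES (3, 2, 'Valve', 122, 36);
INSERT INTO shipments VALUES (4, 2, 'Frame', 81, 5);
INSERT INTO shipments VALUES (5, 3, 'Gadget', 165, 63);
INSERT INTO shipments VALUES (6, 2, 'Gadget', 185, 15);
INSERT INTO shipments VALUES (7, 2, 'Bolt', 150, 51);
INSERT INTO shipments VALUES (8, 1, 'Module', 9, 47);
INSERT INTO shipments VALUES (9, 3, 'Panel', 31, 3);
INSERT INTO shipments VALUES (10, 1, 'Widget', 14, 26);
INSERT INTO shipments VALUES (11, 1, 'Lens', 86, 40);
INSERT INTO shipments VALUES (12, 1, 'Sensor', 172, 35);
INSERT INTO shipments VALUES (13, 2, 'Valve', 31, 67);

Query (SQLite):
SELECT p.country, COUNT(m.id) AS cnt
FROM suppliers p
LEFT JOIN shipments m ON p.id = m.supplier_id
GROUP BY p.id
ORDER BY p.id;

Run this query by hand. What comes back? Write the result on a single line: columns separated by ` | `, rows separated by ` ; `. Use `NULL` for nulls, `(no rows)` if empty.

India | 4 ; India | 7 ; France | 2

LEFT JOIN keeps every suppliers row; unmatched ones get NULL for shipments columns.
Group by suppliers.id and compute COUNT(m.id). COUNT(col) of an all-NULL group is 0.
  1: ids {8, 10, 11, 12} → COUNT(m.id)=4
  2: ids {1, 2, 3, 4, 6, 7, 13} → COUNT(m.id)=7
  3: ids {5, 9} → COUNT(m.id)=2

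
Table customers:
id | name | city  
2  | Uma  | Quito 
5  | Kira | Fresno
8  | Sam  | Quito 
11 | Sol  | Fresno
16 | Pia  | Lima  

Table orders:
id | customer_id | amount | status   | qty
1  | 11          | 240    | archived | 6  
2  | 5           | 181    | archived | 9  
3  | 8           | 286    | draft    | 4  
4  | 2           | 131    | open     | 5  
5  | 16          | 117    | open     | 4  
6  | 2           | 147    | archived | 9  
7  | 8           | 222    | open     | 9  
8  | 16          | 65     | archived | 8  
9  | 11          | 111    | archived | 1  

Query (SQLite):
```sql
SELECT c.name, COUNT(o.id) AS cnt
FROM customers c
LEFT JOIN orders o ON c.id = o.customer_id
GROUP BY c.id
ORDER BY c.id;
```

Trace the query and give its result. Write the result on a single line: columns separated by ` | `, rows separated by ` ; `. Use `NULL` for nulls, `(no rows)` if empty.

Uma | 2 ; Kira | 1 ; Sam | 2 ; Sol | 2 ; Pia | 2

LEFT JOIN keeps every customers row; unmatched ones get NULL for orders columns.
Group by customers.id and compute COUNT(o.id). COUNT(col) of an all-NULL group is 0.
  2: ids {4, 6} → COUNT(o.id)=2
  5: ids {2} → COUNT(o.id)=1
  8: ids {3, 7} → COUNT(o.id)=2
  11: ids {1, 9} → COUNT(o.id)=2
  16: ids {5, 8} → COUNT(o.id)=2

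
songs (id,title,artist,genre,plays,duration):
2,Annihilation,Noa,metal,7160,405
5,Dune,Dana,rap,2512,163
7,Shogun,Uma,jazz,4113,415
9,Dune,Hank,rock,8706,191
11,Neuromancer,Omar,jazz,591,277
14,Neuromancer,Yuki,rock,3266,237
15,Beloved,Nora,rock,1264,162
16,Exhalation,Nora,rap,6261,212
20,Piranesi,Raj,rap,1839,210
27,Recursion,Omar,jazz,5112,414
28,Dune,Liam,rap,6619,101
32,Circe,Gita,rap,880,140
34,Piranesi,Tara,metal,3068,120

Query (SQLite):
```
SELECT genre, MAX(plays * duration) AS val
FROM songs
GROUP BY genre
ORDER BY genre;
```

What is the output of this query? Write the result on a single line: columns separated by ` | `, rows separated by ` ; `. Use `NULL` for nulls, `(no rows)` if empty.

For each row compute plays * duration.
Group by genre; take MAX of the expression per group.
  jazz: ids {7, 11, 27} → MAX(plays * duration)=2116368
  metal: ids {2, 34} → MAX(plays * duration)=2899800
  rap: ids {5, 16, 20, 28, 32} → MAX(plays * duration)=1327332
  rock: ids {9, 14, 15} → MAX(plays * duration)=1662846

jazz | 2116368 ; metal | 2899800 ; rap | 1327332 ; rock | 1662846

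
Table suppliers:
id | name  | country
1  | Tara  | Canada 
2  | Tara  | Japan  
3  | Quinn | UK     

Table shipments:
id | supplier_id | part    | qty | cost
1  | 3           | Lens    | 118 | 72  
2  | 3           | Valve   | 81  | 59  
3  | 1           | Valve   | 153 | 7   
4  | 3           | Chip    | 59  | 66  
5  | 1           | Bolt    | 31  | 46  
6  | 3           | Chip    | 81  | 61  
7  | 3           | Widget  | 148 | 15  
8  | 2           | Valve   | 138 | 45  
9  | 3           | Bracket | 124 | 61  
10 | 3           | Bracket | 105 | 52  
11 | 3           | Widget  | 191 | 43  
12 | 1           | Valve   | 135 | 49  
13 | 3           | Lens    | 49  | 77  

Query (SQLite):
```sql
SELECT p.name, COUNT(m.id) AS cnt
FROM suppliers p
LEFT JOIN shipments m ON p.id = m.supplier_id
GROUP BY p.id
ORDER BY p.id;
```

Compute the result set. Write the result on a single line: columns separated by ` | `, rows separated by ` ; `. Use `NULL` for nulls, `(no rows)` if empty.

LEFT JOIN keeps every suppliers row; unmatched ones get NULL for shipments columns.
Group by suppliers.id and compute COUNT(m.id). COUNT(col) of an all-NULL group is 0.
  1: ids {3, 5, 12} → COUNT(m.id)=3
  2: ids {8} → COUNT(m.id)=1
  3: ids {1, 2, 4, 6, 7, 9, 10, 11, 13} → COUNT(m.id)=9

Tara | 3 ; Tara | 1 ; Quinn | 9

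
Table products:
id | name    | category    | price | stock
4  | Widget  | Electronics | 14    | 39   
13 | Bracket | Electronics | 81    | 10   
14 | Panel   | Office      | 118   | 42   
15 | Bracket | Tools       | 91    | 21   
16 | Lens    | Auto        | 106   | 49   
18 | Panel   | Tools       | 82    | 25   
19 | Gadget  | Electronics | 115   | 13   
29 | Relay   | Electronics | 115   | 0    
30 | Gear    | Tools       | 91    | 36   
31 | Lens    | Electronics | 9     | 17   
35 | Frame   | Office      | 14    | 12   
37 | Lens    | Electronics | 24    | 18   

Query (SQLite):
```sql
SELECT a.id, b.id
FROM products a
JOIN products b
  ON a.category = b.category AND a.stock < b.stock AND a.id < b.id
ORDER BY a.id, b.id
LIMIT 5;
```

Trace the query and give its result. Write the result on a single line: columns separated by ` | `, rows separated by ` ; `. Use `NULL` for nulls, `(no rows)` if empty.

Pairs (a,b) with same category, a.stock < b.stock, a.id < b.id.
category groups: Auto:{16} Electronics:{4,13,19,29,31,37} Office:{14,35} Tools:{15,18,30}
Ordered by (a.id, b.id); first 5.

13 | 19 ; 13 | 31 ; 13 | 37 ; 15 | 18 ; 15 | 30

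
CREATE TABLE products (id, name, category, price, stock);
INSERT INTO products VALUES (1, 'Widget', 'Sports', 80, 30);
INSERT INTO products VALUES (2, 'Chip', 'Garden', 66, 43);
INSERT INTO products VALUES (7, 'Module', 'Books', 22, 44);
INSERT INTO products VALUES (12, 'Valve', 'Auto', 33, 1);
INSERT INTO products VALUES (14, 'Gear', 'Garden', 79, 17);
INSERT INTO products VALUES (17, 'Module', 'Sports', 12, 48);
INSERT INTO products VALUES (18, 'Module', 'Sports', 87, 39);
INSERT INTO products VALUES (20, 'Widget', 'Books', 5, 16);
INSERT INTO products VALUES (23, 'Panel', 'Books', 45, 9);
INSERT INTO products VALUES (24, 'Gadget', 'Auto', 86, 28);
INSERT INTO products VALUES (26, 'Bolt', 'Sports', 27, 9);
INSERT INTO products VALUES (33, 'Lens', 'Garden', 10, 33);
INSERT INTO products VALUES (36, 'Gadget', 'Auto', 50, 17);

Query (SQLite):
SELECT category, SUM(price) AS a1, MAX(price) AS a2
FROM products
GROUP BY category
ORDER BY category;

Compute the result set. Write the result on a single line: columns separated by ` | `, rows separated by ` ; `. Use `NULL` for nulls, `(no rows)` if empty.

Group products by category.
Per group compute: SUM(price), MAX(price).
  Auto: ids {12, 24, 36} → SUM(price)=169, MAX(price)=86
  Books: ids {7, 20, 23} → SUM(price)=72, MAX(price)=45
  Garden: ids {2, 14, 33} → SUM(price)=155, MAX(price)=79
  Sports: ids {1, 17, 18, 26} → SUM(price)=206, MAX(price)=87

Auto | 169 | 86 ; Books | 72 | 45 ; Garden | 155 | 79 ; Sports | 206 | 87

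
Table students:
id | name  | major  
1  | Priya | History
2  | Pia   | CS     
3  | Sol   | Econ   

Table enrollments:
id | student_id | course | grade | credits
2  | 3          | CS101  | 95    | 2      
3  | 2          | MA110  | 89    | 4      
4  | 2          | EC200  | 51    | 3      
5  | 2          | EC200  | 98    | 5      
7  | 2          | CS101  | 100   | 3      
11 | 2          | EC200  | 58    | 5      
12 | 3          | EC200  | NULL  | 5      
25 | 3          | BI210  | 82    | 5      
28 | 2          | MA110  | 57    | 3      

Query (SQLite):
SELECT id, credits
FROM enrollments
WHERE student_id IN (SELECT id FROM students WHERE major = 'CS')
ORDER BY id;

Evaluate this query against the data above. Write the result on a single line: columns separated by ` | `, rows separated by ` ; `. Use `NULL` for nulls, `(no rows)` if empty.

Inner query: students.id where major = 'CS'.
Outer: keep enrollments rows whose student_id is in that set.
Inner query → {2}

3 | 4 ; 4 | 3 ; 5 | 5 ; 7 | 3 ; 11 | 5 ; 28 | 3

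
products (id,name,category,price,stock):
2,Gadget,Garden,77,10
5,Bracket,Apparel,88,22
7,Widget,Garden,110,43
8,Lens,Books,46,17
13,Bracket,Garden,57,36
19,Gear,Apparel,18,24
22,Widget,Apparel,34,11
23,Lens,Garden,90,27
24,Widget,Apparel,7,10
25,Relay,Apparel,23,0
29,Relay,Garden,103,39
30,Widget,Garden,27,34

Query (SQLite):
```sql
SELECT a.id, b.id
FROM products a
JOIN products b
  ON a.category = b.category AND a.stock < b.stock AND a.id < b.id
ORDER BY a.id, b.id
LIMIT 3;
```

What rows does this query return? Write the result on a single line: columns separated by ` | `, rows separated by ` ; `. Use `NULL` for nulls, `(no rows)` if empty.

2 | 7 ; 2 | 13 ; 2 | 23

Pairs (a,b) with same category, a.stock < b.stock, a.id < b.id.
category groups: Apparel:{5,19,22,24,25} Books:{8} Garden:{2,7,13,23,29,30}
Ordered by (a.id, b.id); first 3.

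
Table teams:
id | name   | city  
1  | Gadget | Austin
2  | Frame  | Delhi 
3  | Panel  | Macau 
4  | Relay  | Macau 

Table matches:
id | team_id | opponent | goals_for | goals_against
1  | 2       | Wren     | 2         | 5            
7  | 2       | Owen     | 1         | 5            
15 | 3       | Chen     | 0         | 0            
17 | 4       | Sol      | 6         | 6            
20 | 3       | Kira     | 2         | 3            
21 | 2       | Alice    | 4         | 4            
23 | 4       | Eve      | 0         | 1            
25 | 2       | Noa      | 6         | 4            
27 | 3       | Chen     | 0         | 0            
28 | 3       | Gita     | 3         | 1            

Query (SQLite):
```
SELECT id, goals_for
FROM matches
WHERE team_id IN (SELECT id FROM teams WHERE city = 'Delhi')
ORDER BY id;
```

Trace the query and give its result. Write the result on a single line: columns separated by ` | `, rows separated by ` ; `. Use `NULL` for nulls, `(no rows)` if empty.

1 | 2 ; 7 | 1 ; 21 | 4 ; 25 | 6

Inner query: teams.id where city = 'Delhi'.
Outer: keep matches rows whose team_id is in that set.
Inner query → {2}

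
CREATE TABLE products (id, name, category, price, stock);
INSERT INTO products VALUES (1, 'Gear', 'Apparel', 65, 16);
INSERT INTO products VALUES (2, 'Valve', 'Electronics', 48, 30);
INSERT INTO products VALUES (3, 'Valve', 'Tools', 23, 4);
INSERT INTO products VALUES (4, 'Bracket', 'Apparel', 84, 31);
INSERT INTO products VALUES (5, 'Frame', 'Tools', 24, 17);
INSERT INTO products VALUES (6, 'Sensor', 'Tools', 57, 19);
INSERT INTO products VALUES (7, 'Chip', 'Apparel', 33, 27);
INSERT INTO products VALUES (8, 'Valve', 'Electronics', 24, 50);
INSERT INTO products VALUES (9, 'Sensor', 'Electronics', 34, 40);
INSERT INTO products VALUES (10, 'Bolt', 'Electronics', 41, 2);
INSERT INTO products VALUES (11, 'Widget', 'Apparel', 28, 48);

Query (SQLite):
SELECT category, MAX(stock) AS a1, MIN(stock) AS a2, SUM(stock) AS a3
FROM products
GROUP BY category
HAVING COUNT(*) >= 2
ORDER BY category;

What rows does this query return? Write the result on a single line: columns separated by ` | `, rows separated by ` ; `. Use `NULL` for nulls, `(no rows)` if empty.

Apparel | 48 | 16 | 122 ; Electronics | 50 | 2 | 122 ; Tools | 19 | 4 | 40

Group products by category.
Per group compute: MAX(stock), MIN(stock), SUM(stock).
HAVING: drop groups with fewer than 2 rows.
  Apparel: ids {1, 4, 7, 11} → MAX(stock)=48, MIN(stock)=16, SUM(stock)=122
  Electronics: ids {2, 8, 9, 10} → MAX(stock)=50, MIN(stock)=2, SUM(stock)=122
  Tools: ids {3, 5, 6} → MAX(stock)=19, MIN(stock)=4, SUM(stock)=40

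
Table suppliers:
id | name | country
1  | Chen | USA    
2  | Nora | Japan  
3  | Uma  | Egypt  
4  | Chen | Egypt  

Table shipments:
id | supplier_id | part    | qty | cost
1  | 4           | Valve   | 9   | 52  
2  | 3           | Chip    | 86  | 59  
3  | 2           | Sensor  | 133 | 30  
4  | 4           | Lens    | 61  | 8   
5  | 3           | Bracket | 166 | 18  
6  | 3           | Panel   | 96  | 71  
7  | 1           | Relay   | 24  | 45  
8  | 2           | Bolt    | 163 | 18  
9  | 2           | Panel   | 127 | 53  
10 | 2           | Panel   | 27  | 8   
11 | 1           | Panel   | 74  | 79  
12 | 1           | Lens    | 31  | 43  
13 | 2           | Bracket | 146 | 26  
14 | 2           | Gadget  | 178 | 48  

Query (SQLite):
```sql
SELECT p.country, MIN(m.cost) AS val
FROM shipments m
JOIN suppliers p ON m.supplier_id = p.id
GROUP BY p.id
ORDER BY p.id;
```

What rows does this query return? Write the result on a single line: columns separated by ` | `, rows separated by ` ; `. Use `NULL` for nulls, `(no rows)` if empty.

USA | 43 ; Japan | 8 ; Egypt | 18 ; Egypt | 8

Join each shipments row to its suppliers via supplier_id.
Group joined rows by suppliers.id; compute MIN(m.cost) per group.
  1: ids {7, 11, 12} → MIN(m.cost)=43
  2: ids {3, 8, 9, 10, 13, 14} → MIN(m.cost)=8
  3: ids {2, 5, 6} → MIN(m.cost)=18
  4: ids {1, 4} → MIN(m.cost)=8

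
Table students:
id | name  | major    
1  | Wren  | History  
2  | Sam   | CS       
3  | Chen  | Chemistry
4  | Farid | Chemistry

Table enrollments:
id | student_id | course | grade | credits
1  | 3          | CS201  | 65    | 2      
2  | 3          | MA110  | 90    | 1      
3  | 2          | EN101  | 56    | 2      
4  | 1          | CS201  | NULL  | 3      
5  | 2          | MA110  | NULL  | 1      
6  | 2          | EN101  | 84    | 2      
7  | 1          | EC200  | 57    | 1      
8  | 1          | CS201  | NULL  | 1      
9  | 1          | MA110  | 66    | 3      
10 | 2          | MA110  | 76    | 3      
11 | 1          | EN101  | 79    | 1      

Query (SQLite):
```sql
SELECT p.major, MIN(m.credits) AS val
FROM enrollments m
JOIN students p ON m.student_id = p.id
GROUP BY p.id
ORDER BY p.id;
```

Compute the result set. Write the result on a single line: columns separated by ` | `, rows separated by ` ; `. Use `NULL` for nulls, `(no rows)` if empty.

History | 1 ; CS | 1 ; Chemistry | 1

Join each enrollments row to its students via student_id.
Group joined rows by students.id; compute MIN(m.credits) per group.
  1: ids {4, 7, 8, 9, 11} → MIN(m.credits)=1
  2: ids {3, 5, 6, 10} → MIN(m.credits)=1
  3: ids {1, 2} → MIN(m.credits)=1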